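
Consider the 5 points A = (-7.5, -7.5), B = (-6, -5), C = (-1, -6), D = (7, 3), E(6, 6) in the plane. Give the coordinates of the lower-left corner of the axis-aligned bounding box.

x-range [-7.5, 7], y-range [-7.5, 6].
The lower-left corner is (-7.5, -7.5).

(-7.5, -7.5)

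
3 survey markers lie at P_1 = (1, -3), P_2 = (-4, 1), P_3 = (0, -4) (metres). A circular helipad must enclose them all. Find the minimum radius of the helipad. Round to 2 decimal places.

3.22

Side lengths²: P_1P_2² = 41, P_1P_3² = 2, P_2P_3² = 41.
Since P_2P_3² = 41 < 41 + 2 = 43, the triangle is acute, so the smallest enclosing circle is the circumcircle.
Circumcentre = (-31/18, -23/18), r² = 1681/162.
r = √(1681/162) ≈ 3.22.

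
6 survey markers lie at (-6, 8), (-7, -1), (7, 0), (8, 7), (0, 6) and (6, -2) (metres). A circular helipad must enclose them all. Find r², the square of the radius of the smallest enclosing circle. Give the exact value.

72.25

The minimum enclosing circle of a finite set is fixed by two of the points (as a diameter) or three (as a circumcircle).
The farthest pair is (-7, -1)–(8, 7) with squared distance 289. The circle on this segment as diameter has centre (0.5, 3) and r² = 289/4 = 72.25.
Check (-6, 8): distance² to centre = 67.25 ≤ 72.25, so it lies inside.
All remaining points lie in this disk, and no smaller disk contains both endpoints, so this is the minimum enclosing circle.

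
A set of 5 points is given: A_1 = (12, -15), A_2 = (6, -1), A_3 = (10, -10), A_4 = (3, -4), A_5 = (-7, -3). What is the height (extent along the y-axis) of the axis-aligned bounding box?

14

max y = -1, min y = -15, so height = 14.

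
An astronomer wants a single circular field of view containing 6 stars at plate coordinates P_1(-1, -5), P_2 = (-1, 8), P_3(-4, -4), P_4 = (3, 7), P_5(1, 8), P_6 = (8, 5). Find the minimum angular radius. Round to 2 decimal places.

7.52

A smallest enclosing disk is always determined by at most three of the input points on its boundary.
The minimum enclosing circle is determined by three boundary points: P_2, P_3, P_6.
Their circumcentre is (43/26, 25/26) with r² = 19125/338.
The farthest remaining point P_5 is at distance² 16889/338 ≤ 19125/338.
r = √(19125/338) ≈ 7.52.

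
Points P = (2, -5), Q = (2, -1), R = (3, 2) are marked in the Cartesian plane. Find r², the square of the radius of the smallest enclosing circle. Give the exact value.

12.5

Side lengths²: PQ² = 16, PR² = 50, QR² = 10.
Since PR² = 50 ≥ 16 + 10 = 26, the angle opposite PR is not acute, so the smallest enclosing circle has PR as diameter.
Centre = midpoint of PR = (2.5, -1.5), r² = 50/4 = 12.5.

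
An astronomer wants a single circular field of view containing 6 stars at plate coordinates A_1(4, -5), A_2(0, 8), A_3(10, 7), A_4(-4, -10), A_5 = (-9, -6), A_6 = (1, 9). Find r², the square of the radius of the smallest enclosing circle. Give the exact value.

The farthest pair is A_3–A_5 with squared distance 530. The circle on this segment as diameter has centre (0.5, 0.5) and r² = 530/4 = 132.5.
Check A_1: distance² to centre = 42.5 ≤ 132.5, so it lies inside.
All remaining points lie in this disk, and no smaller disk contains both endpoints, so this is the minimum enclosing circle.

132.5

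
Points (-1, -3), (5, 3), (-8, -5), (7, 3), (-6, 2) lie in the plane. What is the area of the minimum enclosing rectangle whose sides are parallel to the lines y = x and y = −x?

In coordinates u = x + y, v = x − y the rectangle is axis-aligned; the map (x,y)→(u,v) scales areas by 2.
u-values: -4, 8, -13, 10, -4; range = 10 − (-13) = 23.
v-values: 2, 2, -3, 4, -8; range = 4 − (-8) = 12.
Area = (23 × 12) / 2 = 138.

138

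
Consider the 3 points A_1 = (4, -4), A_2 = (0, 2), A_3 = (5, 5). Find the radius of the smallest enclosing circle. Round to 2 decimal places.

4.53

Side lengths²: A_1A_2² = 52, A_1A_3² = 82, A_2A_3² = 34.
Since A_1A_3² = 82 < 52 + 34 = 86, the triangle is acute, so the smallest enclosing circle is the circumcircle.
Circumcentre = (30/7, 11/21), r² = 9061/441.
r = √(9061/441) ≈ 4.53.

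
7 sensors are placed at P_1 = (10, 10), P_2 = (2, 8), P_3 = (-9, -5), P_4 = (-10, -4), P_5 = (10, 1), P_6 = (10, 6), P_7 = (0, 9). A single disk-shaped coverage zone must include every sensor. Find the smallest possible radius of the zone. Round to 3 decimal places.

By Welzl's lemma the MEC is supported by two points (diametrically opposite) or three points (on a circumcircle).
The farthest pair is P_1–P_4 with squared distance 596. The circle on this segment as diameter has centre (0, 3) and r² = 596/4 = 149.
Check P_2: distance² to centre = 29 ≤ 149, so it lies inside.
All remaining points lie in this disk, and no smaller disk contains both endpoints, so this is the minimum enclosing circle.
r = √149 ≈ 12.207.

12.207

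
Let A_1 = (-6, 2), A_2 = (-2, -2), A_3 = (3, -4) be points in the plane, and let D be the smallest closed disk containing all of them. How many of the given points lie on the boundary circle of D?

Side lengths²: A_1A_2² = 32, A_1A_3² = 117, A_2A_3² = 29.
Since A_1A_3² = 117 ≥ 32 + 29 = 61, the angle opposite A_1A_3 is not acute, so the smallest enclosing circle has A_1A_3 as diameter.
Centre = midpoint of A_1A_3 = (-1.5, -1), r² = 117/4 = 29.25.
The points at distance exactly r from the centre are A_1, A_3 — 2 points.

2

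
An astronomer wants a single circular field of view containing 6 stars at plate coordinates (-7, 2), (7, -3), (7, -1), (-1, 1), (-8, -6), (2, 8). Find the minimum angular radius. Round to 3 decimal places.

8.833

A smallest enclosing disk is always determined by at most three of the input points on its boundary.
The minimum enclosing circle is determined by three boundary points: (7, -3), (-8, -6), (2, 8).
Their circumcentre is (-41/30, -1/6) with r² = 35113/450.
The farthest remaining point (7, -1) is at distance² 31813/450 ≤ 35113/450.
r = √(35113/450) ≈ 8.833.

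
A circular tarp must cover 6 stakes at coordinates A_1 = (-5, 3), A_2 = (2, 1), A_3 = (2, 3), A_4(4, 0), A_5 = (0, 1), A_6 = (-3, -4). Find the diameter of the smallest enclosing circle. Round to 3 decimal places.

9.769

A smallest enclosing disk is always determined by at most three of the input points on its boundary.
The minimum enclosing circle is determined by three boundary points: A_1, A_4, A_6.
Their circumcentre is (-33/38, 15/38) with r² = 17225/722.
The farthest remaining point A_3 is at distance² 10841/722 ≤ 17225/722.
Diameter = 2r = 2√(17225/722) ≈ 9.769.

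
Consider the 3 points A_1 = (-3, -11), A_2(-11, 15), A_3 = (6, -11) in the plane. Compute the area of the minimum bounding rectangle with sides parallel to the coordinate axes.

442

x ranges over [-11, 6], width 17.
y ranges over [-11, 15], height 26.
Area = 17 × 26 = 442.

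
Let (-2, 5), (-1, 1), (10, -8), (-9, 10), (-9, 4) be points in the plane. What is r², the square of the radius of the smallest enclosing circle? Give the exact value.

A smallest enclosing disk is always determined by at most three of the input points on its boundary.
The farthest pair is (10, -8)–(-9, 10) with squared distance 685. The circle on this segment as diameter has centre (0.5, 1) and r² = 685/4 = 171.25.
Check (-2, 5): distance² to centre = 22.25 ≤ 171.25, so it lies inside.
All remaining points lie in this disk, and no smaller disk contains both endpoints, so this is the minimum enclosing circle.

171.25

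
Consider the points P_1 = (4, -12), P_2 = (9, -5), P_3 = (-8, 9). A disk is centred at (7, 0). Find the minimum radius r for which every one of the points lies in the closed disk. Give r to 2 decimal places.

17.49

The required radius is the distance from (7, 0) to the farthest point.
Squared distances: 153, 29, 306.
Maximum is 306, attained at P_3.
r = √306 ≈ 17.49.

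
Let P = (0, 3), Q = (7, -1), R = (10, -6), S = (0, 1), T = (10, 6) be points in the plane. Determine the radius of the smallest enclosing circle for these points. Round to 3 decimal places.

A smallest enclosing disk is always determined by at most three of the input points on its boundary.
The minimum enclosing circle is determined by three boundary points: P, R, T.
Their circumcentre is (6.35, 0) with r² = 49.3225.
The farthest remaining point S is at distance² 41.3225 ≤ 49.3225.
r = √(49.3225) ≈ 7.023.

7.023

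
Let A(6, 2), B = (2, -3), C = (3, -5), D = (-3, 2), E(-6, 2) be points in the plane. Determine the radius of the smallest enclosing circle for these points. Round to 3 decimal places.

6.202

The minimum enclosing circle of a finite set is fixed by two of the points (as a diameter) or three (as a circumcircle).
The minimum enclosing circle is determined by three boundary points: A, C, E.
Their circumcentre is (0, 3/7) with r² = 1885/49.
The farthest remaining point B is at distance² 772/49 ≤ 1885/49.
r = √(1885/49) ≈ 6.202.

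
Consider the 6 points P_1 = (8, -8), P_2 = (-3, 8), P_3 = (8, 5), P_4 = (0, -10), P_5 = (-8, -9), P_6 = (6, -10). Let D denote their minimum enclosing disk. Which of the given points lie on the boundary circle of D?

By Welzl's lemma the MEC is supported by two points (diametrically opposite) or three points (on a circumcircle).
The farthest pair is P_3–P_5 with squared distance 452. The circle on this segment as diameter has centre (0, -2) and r² = 452/4 = 113.
Check P_1: distance² to centre = 100 ≤ 113, so it lies inside.
All remaining points lie in this disk, and no smaller disk contains both endpoints, so this is the minimum enclosing circle.
The points at distance exactly r from the centre are P_3, P_5 — 2 points.

P_3, P_5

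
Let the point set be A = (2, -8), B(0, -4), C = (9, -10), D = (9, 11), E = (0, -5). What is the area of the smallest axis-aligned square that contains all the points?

441

The bounding box has width 9 and height 21.
An axis-aligned square enclosing the set must have side ≥ max(width, height).
So the minimum side is max(9, 21) = 21.
Area = 21² = 441.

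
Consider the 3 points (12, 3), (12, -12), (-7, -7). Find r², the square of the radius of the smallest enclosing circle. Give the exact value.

Call the three points A, B, C in the order given.
Side lengths²: AB² = 225, AC² = 461, BC² = 386.
Since AC² = 461 < 386 + 225 = 611, the triangle is acute, so the smallest enclosing circle is the circumcircle.
Circumcentre = (145/38, -4.5), r² = 88973/722.

88973/722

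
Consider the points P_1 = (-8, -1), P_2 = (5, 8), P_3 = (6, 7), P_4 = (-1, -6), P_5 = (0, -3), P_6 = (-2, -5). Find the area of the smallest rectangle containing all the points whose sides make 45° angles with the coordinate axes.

132

In coordinates u = x + y, v = x − y the rectangle is axis-aligned; the map (x,y)→(u,v) scales areas by 2.
u-values: -9, 13, 13, -7, -3, -7; range = 13 − (-9) = 22.
v-values: -7, -3, -1, 5, 3, 3; range = 5 − (-7) = 12.
Area = (22 × 12) / 2 = 132.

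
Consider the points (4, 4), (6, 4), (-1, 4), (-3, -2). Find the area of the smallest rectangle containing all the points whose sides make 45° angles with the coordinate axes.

In coordinates u = x + y, v = x − y the rectangle is axis-aligned; the map (x,y)→(u,v) scales areas by 2.
u-values: 8, 10, 3, -5; range = 10 − (-5) = 15.
v-values: 0, 2, -5, -1; range = 2 − (-5) = 7.
Area = (15 × 7) / 2 = 52.5.

52.5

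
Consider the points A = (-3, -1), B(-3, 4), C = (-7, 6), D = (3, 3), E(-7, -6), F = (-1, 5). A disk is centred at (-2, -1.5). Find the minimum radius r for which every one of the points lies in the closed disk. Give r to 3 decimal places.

The required radius is the distance from (-2, -1.5) to the farthest point.
Squared distances: 1.25, 31.25, 81.25, 45.25, 45.25, 43.25.
Maximum is 81.25, attained at C.
r = √(81.25) ≈ 9.014.

9.014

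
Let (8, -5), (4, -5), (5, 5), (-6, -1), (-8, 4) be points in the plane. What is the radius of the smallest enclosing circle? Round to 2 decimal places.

9.18

The farthest pair is (8, -5)–(-8, 4) with squared distance 337. The circle on this segment as diameter has centre (0, -0.5) and r² = 337/4 = 84.25.
Check (4, -5): distance² to centre = 36.25 ≤ 84.25, so it lies inside.
All remaining points lie in this disk, and no smaller disk contains both endpoints, so this is the minimum enclosing circle.
r = √(84.25) ≈ 9.18.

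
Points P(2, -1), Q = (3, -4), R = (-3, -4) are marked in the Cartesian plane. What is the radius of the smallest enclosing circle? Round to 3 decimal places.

3.073

Side lengths²: PQ² = 10, PR² = 34, QR² = 36.
Since QR² = 36 < 34 + 10 = 44, the triangle is acute, so the smallest enclosing circle is the circumcircle.
Circumcentre = (0, -10/3), r² = 85/9.
r = √(85/9) ≈ 3.073.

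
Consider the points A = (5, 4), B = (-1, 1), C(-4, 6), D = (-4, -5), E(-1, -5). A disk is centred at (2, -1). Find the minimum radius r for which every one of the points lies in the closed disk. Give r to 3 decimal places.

9.220

The required radius is the distance from (2, -1) to the farthest point.
Squared distances: 34, 13, 85, 52, 25.
Maximum is 85, attained at C.
r = √85 ≈ 9.220.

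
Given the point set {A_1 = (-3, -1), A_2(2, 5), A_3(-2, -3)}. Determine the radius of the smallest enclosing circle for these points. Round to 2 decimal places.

Side lengths²: A_1A_2² = 61, A_1A_3² = 5, A_2A_3² = 80.
Since A_2A_3² = 80 ≥ 61 + 5 = 66, the angle opposite A_2A_3 is not acute, so the smallest enclosing circle has A_2A_3 as diameter.
Centre = midpoint of A_2A_3 = (0, 1), r² = 80/4 = 20.
r = √20 ≈ 4.47.

4.47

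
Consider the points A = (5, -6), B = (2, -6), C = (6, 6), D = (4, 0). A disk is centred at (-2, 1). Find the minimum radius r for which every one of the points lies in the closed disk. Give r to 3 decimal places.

9.899

The required radius is the distance from (-2, 1) to the farthest point.
Squared distances: 98, 65, 89, 37.
Maximum is 98, attained at A.
r = √98 ≈ 9.899.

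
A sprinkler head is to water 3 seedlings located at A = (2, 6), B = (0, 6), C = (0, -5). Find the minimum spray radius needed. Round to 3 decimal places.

5.590

Side lengths²: AB² = 4, AC² = 125, BC² = 121.
Since AC² = 125 ≥ 121 + 4 = 125, the angle opposite AC is not acute, so the smallest enclosing circle has AC as diameter.
Centre = midpoint of AC = (1, 0.5), r² = 125/4 = 31.25.
r = √(31.25) ≈ 5.590.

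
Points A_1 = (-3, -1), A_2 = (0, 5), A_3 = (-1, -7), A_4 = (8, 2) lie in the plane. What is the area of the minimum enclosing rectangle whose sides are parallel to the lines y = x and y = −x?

In coordinates u = x + y, v = x − y the rectangle is axis-aligned; the map (x,y)→(u,v) scales areas by 2.
u-values: -4, 5, -8, 10; range = 10 − (-8) = 18.
v-values: -2, -5, 6, 6; range = 6 − (-5) = 11.
Area = (18 × 11) / 2 = 99.

99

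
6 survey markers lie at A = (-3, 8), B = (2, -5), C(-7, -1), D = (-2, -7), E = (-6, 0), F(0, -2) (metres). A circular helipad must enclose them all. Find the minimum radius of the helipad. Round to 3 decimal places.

7.517

The farthest pair is A–D with squared distance 226. The circle on this segment as diameter has centre (-2.5, 0.5) and r² = 226/4 = 56.5.
Check B: distance² to centre = 50.5 ≤ 56.5, so it lies inside.
All remaining points lie in this disk, and no smaller disk contains both endpoints, so this is the minimum enclosing circle.
r = √(56.5) ≈ 7.517.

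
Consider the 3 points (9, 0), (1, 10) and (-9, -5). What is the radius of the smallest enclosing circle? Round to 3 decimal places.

Call the three points A, B, C in the order given.
Side lengths²: AB² = 164, AC² = 349, BC² = 325.
Since AC² = 349 < 325 + 164 = 489, the triangle is acute, so the smallest enclosing circle is the circumcircle.
Circumcentre = (-35/44, 4/11), r² = 186017/1936.
r = √(186017/1936) ≈ 9.802.

9.802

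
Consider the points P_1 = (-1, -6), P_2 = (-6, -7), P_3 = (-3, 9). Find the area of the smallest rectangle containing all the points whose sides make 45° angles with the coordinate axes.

In coordinates u = x + y, v = x − y the rectangle is axis-aligned; the map (x,y)→(u,v) scales areas by 2.
u-values: -7, -13, 6; range = 6 − (-13) = 19.
v-values: 5, 1, -12; range = 5 − (-12) = 17.
Area = (19 × 17) / 2 = 161.5.

161.5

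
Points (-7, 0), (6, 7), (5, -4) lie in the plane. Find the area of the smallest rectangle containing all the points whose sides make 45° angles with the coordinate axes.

160

In coordinates u = x + y, v = x − y the rectangle is axis-aligned; the map (x,y)→(u,v) scales areas by 2.
u-values: -7, 13, 1; range = 13 − (-7) = 20.
v-values: -7, -1, 9; range = 9 − (-7) = 16.
Area = (20 × 16) / 2 = 160.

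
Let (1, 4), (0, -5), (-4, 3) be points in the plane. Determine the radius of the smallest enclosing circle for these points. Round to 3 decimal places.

Call the three points A, B, C in the order given.
Side lengths²: AB² = 82, AC² = 26, BC² = 80.
Since AB² = 82 < 80 + 26 = 106, the triangle is acute, so the smallest enclosing circle is the circumcircle.
Circumcentre = (-8/11, -4/11), r² = 2665/121.
r = √(2665/121) ≈ 4.693.

4.693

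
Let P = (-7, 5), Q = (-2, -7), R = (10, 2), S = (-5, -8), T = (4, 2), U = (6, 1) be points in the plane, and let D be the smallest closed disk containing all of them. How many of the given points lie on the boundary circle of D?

3

A smallest enclosing disk is always determined by at most three of the input points on its boundary.
The minimum enclosing circle is determined by three boundary points: P, R, S.
Their circumcentre is (69/86, -39/86) with r² = 335101/3698.
The farthest remaining point Q is at distance² 187525/3698 ≤ 335101/3698.
The points at distance exactly r from the centre are P, R, S — 3 points.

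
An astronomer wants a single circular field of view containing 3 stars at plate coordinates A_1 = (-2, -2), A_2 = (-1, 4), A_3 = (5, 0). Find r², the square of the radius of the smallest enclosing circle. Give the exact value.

Side lengths²: A_1A_2² = 37, A_1A_3² = 53, A_2A_3² = 52.
Since A_1A_3² = 53 < 52 + 37 = 89, the triangle is acute, so the smallest enclosing circle is the circumcircle.
Circumcentre = (1.05, 0.575), r² = 15.933125.

15.933125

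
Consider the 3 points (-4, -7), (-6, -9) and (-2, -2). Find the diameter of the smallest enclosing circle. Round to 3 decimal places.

8.062

Call the three points A, B, C in the order given.
Side lengths²: AB² = 8, AC² = 29, BC² = 65.
Since BC² = 65 ≥ 29 + 8 = 37, the angle opposite BC is not acute, so the smallest enclosing circle has BC as diameter.
Centre = midpoint of BC = (-4, -5.5), r² = 65/4 = 16.25.
Diameter = 2r = 2√(16.25) ≈ 8.062.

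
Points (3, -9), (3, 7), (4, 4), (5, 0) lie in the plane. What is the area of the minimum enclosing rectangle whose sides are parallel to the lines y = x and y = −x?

128

In coordinates u = x + y, v = x − y the rectangle is axis-aligned; the map (x,y)→(u,v) scales areas by 2.
u-values: -6, 10, 8, 5; range = 10 − (-6) = 16.
v-values: 12, -4, 0, 5; range = 12 − (-4) = 16.
Area = (16 × 16) / 2 = 128.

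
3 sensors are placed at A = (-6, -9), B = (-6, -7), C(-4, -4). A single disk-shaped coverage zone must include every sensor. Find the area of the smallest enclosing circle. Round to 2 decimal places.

22.78

Side lengths²: AB² = 4, AC² = 29, BC² = 13.
Since AC² = 29 ≥ 13 + 4 = 17, the angle opposite AC is not acute, so the smallest enclosing circle has AC as diameter.
Centre = midpoint of AC = (-5, -6.5), r² = 29/4 = 7.25.
Area = π·r² = π·7.25 ≈ 22.78.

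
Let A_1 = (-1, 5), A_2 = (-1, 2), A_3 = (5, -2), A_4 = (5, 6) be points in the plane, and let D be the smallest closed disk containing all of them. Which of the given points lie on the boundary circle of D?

By Welzl's lemma the MEC is supported by two points (diametrically opposite) or three points (on a circumcircle).
The minimum enclosing circle is determined by three boundary points: A_1, A_3, A_4.
Their circumcentre is (31/12, 2) with r² = 3145/144.
The farthest remaining point A_2 is at distance² 1849/144 ≤ 3145/144.
The points at distance exactly r from the centre are A_1, A_3, A_4 — 3 points.

A_1, A_3, A_4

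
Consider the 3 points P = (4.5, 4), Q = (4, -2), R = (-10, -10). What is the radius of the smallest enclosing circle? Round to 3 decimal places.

Side lengths²: PQ² = 36.25, PR² = 406.25, QR² = 260.
Since PR² = 406.25 ≥ 260 + 36.25 = 296.25, the angle opposite PR is not acute, so the smallest enclosing circle has PR as diameter.
Centre = midpoint of PR = (-2.75, -3), r² = 406.25/4 = 101.5625.
r = √(101.5625) ≈ 10.078.

10.078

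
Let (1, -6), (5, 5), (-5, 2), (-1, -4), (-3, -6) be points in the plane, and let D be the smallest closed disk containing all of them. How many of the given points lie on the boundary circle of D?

2

The minimum enclosing circle of a finite set is fixed by two of the points (as a diameter) or three (as a circumcircle).
The farthest pair is (5, 5)–(-3, -6) with squared distance 185. The circle on this segment as diameter has centre (1, -0.5) and r² = 185/4 = 46.25.
Check (1, -6): distance² to centre = 30.25 ≤ 46.25, so it lies inside.
All remaining points lie in this disk, and no smaller disk contains both endpoints, so this is the minimum enclosing circle.
The points at distance exactly r from the centre are (5, 5), (-3, -6) — 2 points.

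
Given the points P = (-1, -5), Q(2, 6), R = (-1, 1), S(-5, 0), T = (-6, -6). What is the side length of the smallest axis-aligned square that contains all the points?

The bounding box has width 8 and height 12.
An axis-aligned square enclosing the set must have side ≥ max(width, height).
So the minimum side is max(8, 12) = 12.

12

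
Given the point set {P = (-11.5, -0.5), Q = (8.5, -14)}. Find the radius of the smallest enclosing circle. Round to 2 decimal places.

The smallest circle enclosing two points has them as diameter endpoints.
Centre = midpoint = (-1.5, -7.25); r² = |PQ|²/4 = 582.25/4 = 145.5625.
r = √(145.5625) ≈ 12.06.

12.06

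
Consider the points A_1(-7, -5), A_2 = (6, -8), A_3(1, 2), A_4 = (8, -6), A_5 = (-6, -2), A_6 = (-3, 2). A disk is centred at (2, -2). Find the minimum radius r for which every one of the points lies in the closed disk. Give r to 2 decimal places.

9.49

The required radius is the distance from (2, -2) to the farthest point.
Squared distances: 90, 52, 17, 52, 64, 41.
Maximum is 90, attained at A_1.
r = √90 ≈ 9.49.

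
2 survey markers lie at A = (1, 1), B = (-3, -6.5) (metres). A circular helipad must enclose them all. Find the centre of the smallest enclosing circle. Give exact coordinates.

The smallest circle enclosing two points has them as diameter endpoints.
Centre = midpoint = (-1, -2.75); r² = |AB|²/4 = 72.25/4 = 18.0625.
Centre = (-1, -2.75).

(-1, -2.75)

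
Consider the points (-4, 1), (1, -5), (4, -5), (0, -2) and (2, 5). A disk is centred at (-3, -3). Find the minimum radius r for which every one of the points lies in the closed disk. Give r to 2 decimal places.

9.43

The required radius is the distance from (-3, -3) to the farthest point.
Squared distances: 17, 20, 53, 10, 89.
Maximum is 89, attained at (2, 5).
r = √89 ≈ 9.43.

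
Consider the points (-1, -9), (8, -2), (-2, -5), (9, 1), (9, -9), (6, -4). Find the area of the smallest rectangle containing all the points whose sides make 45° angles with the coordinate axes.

150

In coordinates u = x + y, v = x − y the rectangle is axis-aligned; the map (x,y)→(u,v) scales areas by 2.
u-values: -10, 6, -7, 10, 0, 2; range = 10 − (-10) = 20.
v-values: 8, 10, 3, 8, 18, 10; range = 18 − 3 = 15.
Area = (20 × 15) / 2 = 150.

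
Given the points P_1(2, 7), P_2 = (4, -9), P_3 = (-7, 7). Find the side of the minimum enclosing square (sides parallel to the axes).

The bounding box has width 11 and height 16.
An axis-aligned square enclosing the set must have side ≥ max(width, height).
So the minimum side is max(11, 16) = 16.

16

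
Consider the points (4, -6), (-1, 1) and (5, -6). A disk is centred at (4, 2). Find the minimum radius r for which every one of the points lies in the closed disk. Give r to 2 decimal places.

8.06

The required radius is the distance from (4, 2) to the farthest point.
Squared distances: 64, 26, 65.
Maximum is 65, attained at (5, -6).
r = √65 ≈ 8.06.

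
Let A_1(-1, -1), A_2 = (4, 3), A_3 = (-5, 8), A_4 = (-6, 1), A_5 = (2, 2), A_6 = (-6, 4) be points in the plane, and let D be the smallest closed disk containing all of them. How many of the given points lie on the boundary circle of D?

By Welzl's lemma the MEC is supported by two points (diametrically opposite) or three points (on a circumcircle).
The minimum enclosing circle is determined by three boundary points: A_2, A_3, A_4.
Their circumcentre is (-47/34, 133/34) with r² = 17225/578.
The farthest remaining point A_1 is at distance² 14029/578 ≤ 17225/578.
The points at distance exactly r from the centre are A_2, A_3, A_4 — 3 points.

3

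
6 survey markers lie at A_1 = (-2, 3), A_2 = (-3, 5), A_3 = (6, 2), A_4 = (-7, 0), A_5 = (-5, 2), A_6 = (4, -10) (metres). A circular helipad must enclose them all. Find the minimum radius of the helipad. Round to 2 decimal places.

The farthest pair is A_2–A_6 with squared distance 274. The circle on this segment as diameter has centre (0.5, -2.5) and r² = 274/4 = 68.5.
Check A_1: distance² to centre = 36.5 ≤ 68.5, so it lies inside.
All remaining points lie in this disk, and no smaller disk contains both endpoints, so this is the minimum enclosing circle.
r = √(68.5) ≈ 8.28.

8.28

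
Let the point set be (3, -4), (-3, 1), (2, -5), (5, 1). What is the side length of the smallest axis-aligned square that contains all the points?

The bounding box has width 8 and height 6.
An axis-aligned square enclosing the set must have side ≥ max(width, height).
So the minimum side is max(8, 6) = 8.

8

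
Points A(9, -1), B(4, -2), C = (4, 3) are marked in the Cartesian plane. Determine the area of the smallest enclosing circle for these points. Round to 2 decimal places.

Side lengths²: AB² = 26, AC² = 41, BC² = 25.
Since AC² = 41 < 26 + 25 = 51, the triangle is acute, so the smallest enclosing circle is the circumcircle.
Circumcentre = (6.1, 0.5), r² = 10.66.
Area = π·r² = π·10.66 ≈ 33.49.

33.49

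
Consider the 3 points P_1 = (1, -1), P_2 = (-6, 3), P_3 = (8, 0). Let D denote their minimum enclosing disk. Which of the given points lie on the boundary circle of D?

Side lengths²: P_1P_2² = 65, P_1P_3² = 50, P_2P_3² = 205.
Since P_2P_3² = 205 ≥ 65 + 50 = 115, the angle opposite P_2P_3 is not acute, so the smallest enclosing circle has P_2P_3 as diameter.
Centre = midpoint of P_2P_3 = (1, 1.5), r² = 205/4 = 51.25.
The points at distance exactly r from the centre are P_2, P_3 — 2 points.

P_2, P_3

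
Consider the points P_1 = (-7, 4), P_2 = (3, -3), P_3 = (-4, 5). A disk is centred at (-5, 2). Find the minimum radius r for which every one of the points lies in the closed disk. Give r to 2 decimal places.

The required radius is the distance from (-5, 2) to the farthest point.
Squared distances: 8, 89, 10.
Maximum is 89, attained at P_2.
r = √89 ≈ 9.43.

9.43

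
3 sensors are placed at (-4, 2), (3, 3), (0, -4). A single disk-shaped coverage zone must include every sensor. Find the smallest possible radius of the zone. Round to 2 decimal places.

4.22

Call the three points A, B, C in the order given.
Side lengths²: AB² = 50, AC² = 52, BC² = 58.
Since BC² = 58 < 52 + 50 = 102, the triangle is acute, so the smallest enclosing circle is the circumcircle.
Circumcentre = (-4/23, 5/23), r² = 9425/529.
r = √(9425/529) ≈ 4.22.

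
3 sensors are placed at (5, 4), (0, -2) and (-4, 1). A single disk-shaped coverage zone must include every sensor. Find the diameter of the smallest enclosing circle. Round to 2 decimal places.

Call the three points A, B, C in the order given.
Side lengths²: AB² = 61, AC² = 90, BC² = 25.
Since AC² = 90 ≥ 61 + 25 = 86, the angle opposite AC is not acute, so the smallest enclosing circle has AC as diameter.
Centre = midpoint of AC = (0.5, 2.5), r² = 90/4 = 22.5.
Diameter = 2r = 2√(22.5) ≈ 9.49.

9.49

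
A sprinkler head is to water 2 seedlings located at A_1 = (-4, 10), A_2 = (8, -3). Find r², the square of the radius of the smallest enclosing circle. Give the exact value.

The smallest circle enclosing two points has them as diameter endpoints.
Centre = midpoint = (2, 3.5); r² = |A_1A_2|²/4 = 313/4 = 78.25.

78.25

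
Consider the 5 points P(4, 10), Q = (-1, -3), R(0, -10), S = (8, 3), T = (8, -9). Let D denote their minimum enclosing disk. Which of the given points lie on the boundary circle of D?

The minimum enclosing circle of a finite set is fixed by two of the points (as a diameter) or three (as a circumcircle).
The minimum enclosing circle is determined by three boundary points: P, R, T.
Their circumcentre is (17/6, -1/6) with r² = 1885/18.
The farthest remaining point S is at distance² 661/18 ≤ 1885/18.
The points at distance exactly r from the centre are P, R, T — 3 points.

P, R, T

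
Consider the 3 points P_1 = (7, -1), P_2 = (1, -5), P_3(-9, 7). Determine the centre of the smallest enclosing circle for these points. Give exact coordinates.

Side lengths²: P_1P_2² = 52, P_1P_3² = 320, P_2P_3² = 244.
Since P_1P_3² = 320 ≥ 244 + 52 = 296, the angle opposite P_1P_3 is not acute, so the smallest enclosing circle has P_1P_3 as diameter.
Centre = midpoint of P_1P_3 = (-1, 3), r² = 320/4 = 80.
Centre = (-1, 3).

(-1, 3)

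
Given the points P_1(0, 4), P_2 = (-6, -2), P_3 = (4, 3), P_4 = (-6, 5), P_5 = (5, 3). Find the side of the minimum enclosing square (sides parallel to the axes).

11

The bounding box has width 11 and height 7.
An axis-aligned square enclosing the set must have side ≥ max(width, height).
So the minimum side is max(11, 7) = 11.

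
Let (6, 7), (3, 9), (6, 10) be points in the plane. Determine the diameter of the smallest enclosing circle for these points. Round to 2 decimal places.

Call the three points A, B, C in the order given.
Side lengths²: AB² = 13, AC² = 9, BC² = 10.
Since AB² = 13 < 10 + 9 = 19, the triangle is acute, so the smallest enclosing circle is the circumcircle.
Circumcentre = (29/6, 8.5), r² = 65/18.
Diameter = 2r = 2√(65/18) ≈ 3.80.

3.80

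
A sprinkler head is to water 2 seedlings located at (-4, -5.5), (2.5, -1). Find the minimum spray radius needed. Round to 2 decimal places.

3.95

The smallest circle enclosing two points has them as diameter endpoints.
Centre = midpoint = (-0.75, -3.25); r² = |(-4, -5.5)−(2.5, -1)|²/4 = 62.5/4 = 15.625.
r = √(15.625) ≈ 3.95.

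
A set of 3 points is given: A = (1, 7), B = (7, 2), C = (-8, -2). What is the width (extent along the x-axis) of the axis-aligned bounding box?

15

max x = 7, min x = -8, so width = 15.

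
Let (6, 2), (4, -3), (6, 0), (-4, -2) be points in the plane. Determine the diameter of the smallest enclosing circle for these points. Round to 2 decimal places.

10.77

A smallest enclosing disk is always determined by at most three of the input points on its boundary.
The farthest pair is (6, 2)–(-4, -2) with squared distance 116. The circle on this segment as diameter has centre (1, 0) and r² = 116/4 = 29.
Check (4, -3): distance² to centre = 18 ≤ 29, so it lies inside.
All remaining points lie in this disk, and no smaller disk contains both endpoints, so this is the minimum enclosing circle.
Diameter = 2r = 2√29 ≈ 10.77.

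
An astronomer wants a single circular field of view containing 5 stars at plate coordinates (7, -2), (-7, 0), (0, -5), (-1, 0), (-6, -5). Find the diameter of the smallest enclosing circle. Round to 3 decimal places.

14.148

The minimum enclosing circle of a finite set is fixed by two of the points (as a diameter) or three (as a circumcircle).
The minimum enclosing circle is determined by three boundary points: (7, -2), (-7, 0), (-6, -5).
Their circumcentre is (-1/34, -41/34) with r² = 28925/578.
The farthest remaining point (0, -5) is at distance² 8321/578 ≤ 28925/578.
Diameter = 2r = 2√(28925/578) ≈ 14.148.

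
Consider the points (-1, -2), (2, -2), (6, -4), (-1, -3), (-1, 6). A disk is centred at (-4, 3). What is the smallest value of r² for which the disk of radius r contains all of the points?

149

The required radius is the distance from (-4, 3) to the farthest point.
Squared distances: 34, 61, 149, 45, 18.
Maximum is 149, attained at (6, -4).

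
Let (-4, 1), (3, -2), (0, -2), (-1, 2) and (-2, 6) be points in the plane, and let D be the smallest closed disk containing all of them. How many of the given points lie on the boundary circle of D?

A smallest enclosing disk is always determined by at most three of the input points on its boundary.
The farthest pair is (3, -2)–(-2, 6) with squared distance 89. The circle on this segment as diameter has centre (0.5, 2) and r² = 89/4 = 22.25.
Check (-4, 1): distance² to centre = 21.25 ≤ 22.25, so it lies inside.
All remaining points lie in this disk, and no smaller disk contains both endpoints, so this is the minimum enclosing circle.
The points at distance exactly r from the centre are (3, -2), (-2, 6) — 2 points.

2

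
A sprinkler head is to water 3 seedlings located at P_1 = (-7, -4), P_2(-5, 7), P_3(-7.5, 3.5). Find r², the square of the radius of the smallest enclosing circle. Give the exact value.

Side lengths²: P_1P_2² = 125, P_1P_3² = 56.5, P_2P_3² = 18.5.
Since P_1P_2² = 125 ≥ 56.5 + 18.5 = 75, the angle opposite P_1P_2 is not acute, so the smallest enclosing circle has P_1P_2 as diameter.
Centre = midpoint of P_1P_2 = (-6, 1.5), r² = 125/4 = 31.25.

31.25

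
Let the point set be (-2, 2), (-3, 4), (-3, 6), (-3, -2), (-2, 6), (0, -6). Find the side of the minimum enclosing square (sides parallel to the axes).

12

The bounding box has width 3 and height 12.
An axis-aligned square enclosing the set must have side ≥ max(width, height).
So the minimum side is max(3, 12) = 12.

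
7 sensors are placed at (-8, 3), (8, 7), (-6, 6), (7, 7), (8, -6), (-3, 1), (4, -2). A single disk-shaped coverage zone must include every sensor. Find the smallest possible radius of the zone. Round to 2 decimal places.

By Welzl's lemma the MEC is supported by two points (diametrically opposite) or three points (on a circumcircle).
The minimum enclosing circle is determined by three boundary points: (-8, 3), (8, 7), (8, -6).
Their circumcentre is (1.125, 0.5) with r² = 89.515625.
The farthest remaining point (-6, 6) is at distance² 81.015625 ≤ 89.515625.
r = √(89.515625) ≈ 9.46.

9.46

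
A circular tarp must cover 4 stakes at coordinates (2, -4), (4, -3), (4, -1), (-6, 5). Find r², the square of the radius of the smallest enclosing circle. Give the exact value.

41

The minimum enclosing circle of a finite set is fixed by two of the points (as a diameter) or three (as a circumcircle).
The farthest pair is (4, -3)–(-6, 5) with squared distance 164. The circle on this segment as diameter has centre (-1, 1) and r² = 164/4 = 41.
Check (2, -4): distance² to centre = 34 ≤ 41, so it lies inside.
All remaining points lie in this disk, and no smaller disk contains both endpoints, so this is the minimum enclosing circle.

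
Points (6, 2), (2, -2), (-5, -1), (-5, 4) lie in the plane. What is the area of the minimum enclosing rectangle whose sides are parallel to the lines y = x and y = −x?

In coordinates u = x + y, v = x − y the rectangle is axis-aligned; the map (x,y)→(u,v) scales areas by 2.
u-values: 8, 0, -6, -1; range = 8 − (-6) = 14.
v-values: 4, 4, -4, -9; range = 4 − (-9) = 13.
Area = (14 × 13) / 2 = 91.

91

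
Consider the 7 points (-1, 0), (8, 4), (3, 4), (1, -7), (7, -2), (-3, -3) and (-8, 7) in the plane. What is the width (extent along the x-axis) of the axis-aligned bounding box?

16

max x = 8, min x = -8, so width = 16.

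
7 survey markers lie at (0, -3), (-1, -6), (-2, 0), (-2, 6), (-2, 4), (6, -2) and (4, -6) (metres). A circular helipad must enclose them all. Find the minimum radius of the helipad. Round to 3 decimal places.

A smallest enclosing disk is always determined by at most three of the input points on its boundary.
The farthest pair is (-2, 6)–(4, -6) with squared distance 180. The circle on this segment as diameter has centre (1, 0) and r² = 180/4 = 45.
Check (0, -3): distance² to centre = 10 ≤ 45, so it lies inside.
All remaining points lie in this disk, and no smaller disk contains both endpoints, so this is the minimum enclosing circle.
r = √45 ≈ 6.708.

6.708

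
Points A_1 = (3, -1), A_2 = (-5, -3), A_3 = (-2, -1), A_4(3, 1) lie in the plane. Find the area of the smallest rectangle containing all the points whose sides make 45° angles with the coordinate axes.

36

In coordinates u = x + y, v = x − y the rectangle is axis-aligned; the map (x,y)→(u,v) scales areas by 2.
u-values: 2, -8, -3, 4; range = 4 − (-8) = 12.
v-values: 4, -2, -1, 2; range = 4 − (-2) = 6.
Area = (12 × 6) / 2 = 36.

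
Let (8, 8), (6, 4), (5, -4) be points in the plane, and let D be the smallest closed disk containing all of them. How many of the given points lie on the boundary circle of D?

2

Call the three points A, B, C in the order given.
Side lengths²: AB² = 20, AC² = 153, BC² = 65.
Since AC² = 153 ≥ 65 + 20 = 85, the angle opposite AC is not acute, so the smallest enclosing circle has AC as diameter.
Centre = midpoint of AC = (6.5, 2), r² = 153/4 = 38.25.
The points at distance exactly r from the centre are (8, 8), (5, -4) — 2 points.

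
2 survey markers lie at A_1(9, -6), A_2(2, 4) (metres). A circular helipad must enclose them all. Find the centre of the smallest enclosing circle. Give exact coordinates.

(5.5, -1)

The smallest circle enclosing two points has them as diameter endpoints.
Centre = midpoint = (5.5, -1); r² = |A_1A_2|²/4 = 149/4 = 37.25.
Centre = (5.5, -1).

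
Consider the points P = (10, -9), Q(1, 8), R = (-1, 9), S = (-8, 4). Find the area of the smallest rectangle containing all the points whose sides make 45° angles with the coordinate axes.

In coordinates u = x + y, v = x − y the rectangle is axis-aligned; the map (x,y)→(u,v) scales areas by 2.
u-values: 1, 9, 8, -4; range = 9 − (-4) = 13.
v-values: 19, -7, -10, -12; range = 19 − (-12) = 31.
Area = (13 × 31) / 2 = 201.5.

201.5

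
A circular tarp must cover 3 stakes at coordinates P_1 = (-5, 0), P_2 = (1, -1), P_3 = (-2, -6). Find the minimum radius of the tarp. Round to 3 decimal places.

3.605

Side lengths²: P_1P_2² = 37, P_1P_3² = 45, P_2P_3² = 34.
Since P_1P_3² = 45 < 37 + 34 = 71, the triangle is acute, so the smallest enclosing circle is the circumcircle.
Circumcentre = (-51/22, -53/22), r² = 3145/242.
r = √(3145/242) ≈ 3.605.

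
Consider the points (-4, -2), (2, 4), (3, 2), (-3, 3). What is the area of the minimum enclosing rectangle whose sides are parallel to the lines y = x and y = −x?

In coordinates u = x + y, v = x − y the rectangle is axis-aligned; the map (x,y)→(u,v) scales areas by 2.
u-values: -6, 6, 5, 0; range = 6 − (-6) = 12.
v-values: -2, -2, 1, -6; range = 1 − (-6) = 7.
Area = (12 × 7) / 2 = 42.

42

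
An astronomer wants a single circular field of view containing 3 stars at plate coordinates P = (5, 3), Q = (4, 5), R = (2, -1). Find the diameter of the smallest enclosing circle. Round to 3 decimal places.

6.325

Side lengths²: PQ² = 5, PR² = 25, QR² = 40.
Since QR² = 40 ≥ 25 + 5 = 30, the angle opposite QR is not acute, so the smallest enclosing circle has QR as diameter.
Centre = midpoint of QR = (3, 2), r² = 40/4 = 10.
Diameter = 2r = 2√10 ≈ 6.325.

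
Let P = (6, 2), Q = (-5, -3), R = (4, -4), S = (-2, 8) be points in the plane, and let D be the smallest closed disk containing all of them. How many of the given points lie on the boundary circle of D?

3

The minimum enclosing circle is determined by three boundary points: Q, R, S.
Their circumcentre is (1/17, 26/17) with r² = 13325/289.
The farthest remaining point P is at distance² 10265/289 ≤ 13325/289.
The points at distance exactly r from the centre are Q, R, S — 3 points.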